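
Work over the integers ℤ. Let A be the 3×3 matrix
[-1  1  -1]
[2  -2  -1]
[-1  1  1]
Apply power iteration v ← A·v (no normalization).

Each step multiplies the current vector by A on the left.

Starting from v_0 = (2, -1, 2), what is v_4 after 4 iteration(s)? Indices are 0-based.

v_4 = (100, -143, 62)

v_0 = (2, -1, 2).
v_1 = A·v_0 = (-5, 4, -1).
v_2 = A·v_1 = (10, -17, 8).
v_3 = A·v_2 = (-35, 46, -19).
v_4 = A·v_3 = (100, -143, 62).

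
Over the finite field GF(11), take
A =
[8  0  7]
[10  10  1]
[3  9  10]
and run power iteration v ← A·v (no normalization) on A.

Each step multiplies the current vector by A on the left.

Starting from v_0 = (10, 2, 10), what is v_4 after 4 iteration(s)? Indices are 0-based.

v_4 = (3, 6, 7)

v_0 = (10, 2, 10).
v_1 = A·v_0 = (7, 9, 5).
v_2 = A·v_1 = (3, 0, 9).
v_3 = A·v_2 = (10, 6, 0).
v_4 = A·v_3 = (3, 6, 7).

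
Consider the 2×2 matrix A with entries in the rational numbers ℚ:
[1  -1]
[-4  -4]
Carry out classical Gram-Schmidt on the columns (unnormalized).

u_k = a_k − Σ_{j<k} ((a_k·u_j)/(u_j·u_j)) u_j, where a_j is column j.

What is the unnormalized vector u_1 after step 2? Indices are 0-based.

u_1 = (-32/17, -8/17)

Step 1: u_0 = a_0 = (1, -4).
Step 2: u_1 = a_1 − (15/17)·u_0 = (-32/17, -8/17).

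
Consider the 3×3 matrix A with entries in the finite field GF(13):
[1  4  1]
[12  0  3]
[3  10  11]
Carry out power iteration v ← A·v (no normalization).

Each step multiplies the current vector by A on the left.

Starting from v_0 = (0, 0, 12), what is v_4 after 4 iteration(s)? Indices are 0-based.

v_0 = (0, 0, 12).
v_1 = A·v_0 = (12, 10, 2).
v_2 = A·v_1 = (2, 7, 2).
v_3 = A·v_2 = (6, 4, 7).
v_4 = A·v_3 = (3, 2, 5).

v_4 = (3, 2, 5)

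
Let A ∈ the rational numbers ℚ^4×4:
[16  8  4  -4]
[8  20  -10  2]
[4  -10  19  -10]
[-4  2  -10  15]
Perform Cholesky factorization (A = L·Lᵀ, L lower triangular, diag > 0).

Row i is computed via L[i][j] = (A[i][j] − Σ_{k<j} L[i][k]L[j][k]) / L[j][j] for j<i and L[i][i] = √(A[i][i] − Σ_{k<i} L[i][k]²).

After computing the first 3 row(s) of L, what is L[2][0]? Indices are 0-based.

Step 1: L[0][0] = √(16) = 4.
  L[1][0] = (8) / L[0][0] = 2.
Step 2: L[1][1] = √(16) = 4.
  L[2][0] = (4) / L[0][0] = 1.
  L[2][1] = (-12) / L[1][1] = -3.
Step 3: L[2][2] = √(9) = 3.

L[2][0] = 1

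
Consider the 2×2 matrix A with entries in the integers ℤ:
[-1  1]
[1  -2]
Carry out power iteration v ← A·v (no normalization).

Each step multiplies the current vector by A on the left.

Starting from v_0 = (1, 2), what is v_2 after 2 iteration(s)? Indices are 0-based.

v_0 = (1, 2).
v_1 = A·v_0 = (1, -3).
v_2 = A·v_1 = (-4, 7).

v_2 = (-4, 7)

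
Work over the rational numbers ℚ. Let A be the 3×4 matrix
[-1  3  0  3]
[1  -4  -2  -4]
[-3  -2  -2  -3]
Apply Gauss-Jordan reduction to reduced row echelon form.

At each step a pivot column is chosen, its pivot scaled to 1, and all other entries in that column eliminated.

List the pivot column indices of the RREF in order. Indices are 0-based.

[1] R0 /= -1  ⇒  (1, -3, 0, -3)
     R1 -= 1·R0  ⇒  (0, -1, -2, -1)
     R2 -= -3·R0  ⇒  (0, -11, -2, -12)
[2] R1 /= -1  ⇒  (0, 1, 2, 1)
     R0 -= -3·R1  ⇒  (1, 0, 6, 0)
     R2 -= -11·R1  ⇒  (0, 0, 20, -1)
[3] R2 /= 20  ⇒  (0, 0, 1, -1/20)
     R0 -= 6·R2  ⇒  (1, 0, 0, 3/10)
     R1 -= 2·R2  ⇒  (0, 1, 0, 11/10)

pivot columns: 0, 1, 2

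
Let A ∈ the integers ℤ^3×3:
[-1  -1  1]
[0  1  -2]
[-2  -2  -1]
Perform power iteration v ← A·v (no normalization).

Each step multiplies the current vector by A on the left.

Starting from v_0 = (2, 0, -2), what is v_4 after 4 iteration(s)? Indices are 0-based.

v_0 = (2, 0, -2).
v_1 = A·v_0 = (-4, 4, -2).
v_2 = A·v_1 = (-2, 8, 2).
v_3 = A·v_2 = (-4, 4, -14).
v_4 = A·v_3 = (-14, 32, 14).

v_4 = (-14, 32, 14)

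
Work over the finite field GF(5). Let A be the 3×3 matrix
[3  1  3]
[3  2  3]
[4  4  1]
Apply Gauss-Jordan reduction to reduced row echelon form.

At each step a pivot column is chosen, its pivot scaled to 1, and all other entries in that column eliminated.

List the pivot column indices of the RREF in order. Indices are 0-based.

pivot columns: 0, 1, 2

[1] R0 /= 3  ⇒  (1, 2, 1)
     R1 -= 3·R0  ⇒  (0, 1, 0)
     R2 -= 4·R0  ⇒  (0, 1, 2)
[2] R1 /= 1  ⇒  (0, 1, 0)
     R0 -= 2·R1  ⇒  (1, 0, 1)
     R2 -= 1·R1  ⇒  (0, 0, 2)
[3] R2 /= 2  ⇒  (0, 0, 1)
     R0 -= 1·R2  ⇒  (1, 0, 0)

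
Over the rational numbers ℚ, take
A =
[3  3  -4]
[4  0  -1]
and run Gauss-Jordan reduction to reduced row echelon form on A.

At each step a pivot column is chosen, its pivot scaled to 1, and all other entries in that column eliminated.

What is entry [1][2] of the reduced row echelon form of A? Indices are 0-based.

M[1][2] = -13/12

step 1: normalize row 0 (÷3) = (1, 1, -4/3)
  row 1: subtract 4×row0 = (0, -4, 13/3)
step 2: normalize row 1 (÷-4) = (0, 1, -13/12)
  row 0: subtract 1×row1 = (1, 0, -1/4)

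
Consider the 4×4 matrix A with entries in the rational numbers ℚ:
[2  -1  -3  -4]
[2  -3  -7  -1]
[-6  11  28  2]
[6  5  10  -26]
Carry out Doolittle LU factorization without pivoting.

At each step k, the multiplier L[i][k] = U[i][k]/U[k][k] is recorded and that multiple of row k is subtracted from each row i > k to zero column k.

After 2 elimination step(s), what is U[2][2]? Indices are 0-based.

U[2][2] = 3

[col 0] pivot 2
  R1 -= 1*R0 → (0, -2, -4, 3)  (L[1][0] := 1)
  R2 -= -3*R0 → (0, 8, 19, -10)  (L[2][0] := -3)
  R3 -= 3*R0 → (0, 8, 19, -14)  (L[3][0] := 3)
[col 1] pivot -2
  R2 -= -4*R1 → (0, 0, 3, 2)  (L[2][1] := -4)
  R3 -= -4*R1 → (0, 0, 3, -2)  (L[3][1] := -4)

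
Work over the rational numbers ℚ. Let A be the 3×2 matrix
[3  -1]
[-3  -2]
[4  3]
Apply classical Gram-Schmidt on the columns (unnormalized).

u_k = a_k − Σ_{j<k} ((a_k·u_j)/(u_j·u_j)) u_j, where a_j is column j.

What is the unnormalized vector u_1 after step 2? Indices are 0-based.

u_1 = (-79/34, -23/34, 21/17)

Step 1: u_0 = a_0 = (3, -3, 4).
Step 2: u_1 = a_1 − (15/34)·u_0 = (-79/34, -23/34, 21/17).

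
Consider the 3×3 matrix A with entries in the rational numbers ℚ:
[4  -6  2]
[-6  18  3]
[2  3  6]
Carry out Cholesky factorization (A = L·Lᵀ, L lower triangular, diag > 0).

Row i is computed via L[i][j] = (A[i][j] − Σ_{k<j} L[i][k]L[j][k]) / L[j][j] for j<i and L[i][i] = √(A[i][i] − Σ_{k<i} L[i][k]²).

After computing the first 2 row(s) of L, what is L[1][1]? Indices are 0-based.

Step 1: L[0][0] = √(4) = 2.
  L[1][0] = (-6) / L[0][0] = -3.
Step 2: L[1][1] = √(9) = 3.

L[1][1] = 3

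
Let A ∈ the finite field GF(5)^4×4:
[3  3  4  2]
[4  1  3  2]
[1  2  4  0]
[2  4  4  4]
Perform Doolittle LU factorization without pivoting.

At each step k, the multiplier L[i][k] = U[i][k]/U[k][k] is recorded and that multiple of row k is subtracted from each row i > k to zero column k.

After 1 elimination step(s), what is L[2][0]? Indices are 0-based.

L[2][0] = 2

[col 0] pivot 3
  R1 -= 3*R0 → (0, 2, 1, 1)  (L[1][0] := 3)
  R2 -= 2*R0 → (0, 1, 1, 1)  (L[2][0] := 2)
  R3 -= 4*R0 → (0, 2, 3, 1)  (L[3][0] := 4)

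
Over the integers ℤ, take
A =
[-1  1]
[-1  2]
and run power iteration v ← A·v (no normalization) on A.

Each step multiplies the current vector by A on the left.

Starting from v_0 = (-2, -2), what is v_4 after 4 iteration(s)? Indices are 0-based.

v_0 = (-2, -2).
v_1 = A·v_0 = (0, -2).
v_2 = A·v_1 = (-2, -4).
v_3 = A·v_2 = (-2, -6).
v_4 = A·v_3 = (-4, -10).

v_4 = (-4, -10)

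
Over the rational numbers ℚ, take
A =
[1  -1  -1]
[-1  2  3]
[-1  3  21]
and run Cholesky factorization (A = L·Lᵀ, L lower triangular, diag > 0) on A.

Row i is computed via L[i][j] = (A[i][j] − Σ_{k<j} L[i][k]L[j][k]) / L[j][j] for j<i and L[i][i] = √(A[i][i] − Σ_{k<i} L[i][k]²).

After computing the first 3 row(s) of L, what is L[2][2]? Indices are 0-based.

Step 1: L[0][0] = √(1) = 1.
  L[1][0] = (-1) / L[0][0] = -1.
Step 2: L[1][1] = √(1) = 1.
  L[2][0] = (-1) / L[0][0] = -1.
  L[2][1] = (2) / L[1][1] = 2.
Step 3: L[2][2] = √(16) = 4.

L[2][2] = 4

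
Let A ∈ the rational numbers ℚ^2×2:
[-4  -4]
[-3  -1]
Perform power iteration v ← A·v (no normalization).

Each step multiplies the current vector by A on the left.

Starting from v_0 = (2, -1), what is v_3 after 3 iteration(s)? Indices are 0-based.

v_3 = (-212, -125)

v_0 = (2, -1).
v_1 = A·v_0 = (-4, -5).
v_2 = A·v_1 = (36, 17).
v_3 = A·v_2 = (-212, -125).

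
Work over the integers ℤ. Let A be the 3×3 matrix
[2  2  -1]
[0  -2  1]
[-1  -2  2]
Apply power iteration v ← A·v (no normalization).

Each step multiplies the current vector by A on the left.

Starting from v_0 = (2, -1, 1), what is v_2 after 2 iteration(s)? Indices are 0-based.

v_2 = (6, -4, -3)

v_0 = (2, -1, 1).
v_1 = A·v_0 = (1, 3, 2).
v_2 = A·v_1 = (6, -4, -3).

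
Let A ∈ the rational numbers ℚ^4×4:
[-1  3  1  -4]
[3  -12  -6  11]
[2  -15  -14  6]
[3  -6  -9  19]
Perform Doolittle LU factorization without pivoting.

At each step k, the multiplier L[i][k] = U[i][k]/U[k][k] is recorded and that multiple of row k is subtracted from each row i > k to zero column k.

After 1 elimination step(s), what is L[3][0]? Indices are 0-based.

L[3][0] = -3

k=0: U[0][0]=-1
  eliminate (1,0): mult=-3, new row 1: (0, -3, -3, -1); set L[1][0]=-3
  eliminate (2,0): mult=-2, new row 2: (0, -9, -12, -2); set L[2][0]=-2
  eliminate (3,0): mult=-3, new row 3: (0, 3, -6, 7); set L[3][0]=-3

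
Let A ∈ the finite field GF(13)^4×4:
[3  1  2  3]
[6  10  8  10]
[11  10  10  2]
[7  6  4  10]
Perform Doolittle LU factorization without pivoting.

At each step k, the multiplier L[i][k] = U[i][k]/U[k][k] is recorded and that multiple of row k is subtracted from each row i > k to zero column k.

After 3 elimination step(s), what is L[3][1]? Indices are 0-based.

k=0: U[0][0]=3
  eliminate (1,0): mult=2, new row 1: (0, 8, 4, 4); set L[1][0]=2
  eliminate (2,0): mult=8, new row 2: (0, 2, 7, 4); set L[2][0]=8
  eliminate (3,0): mult=11, new row 3: (0, 8, 8, 3); set L[3][0]=11
k=1: U[1][1]=8
  eliminate (2,1): mult=10, new row 2: (0, 0, 6, 3); set L[2][1]=10
  eliminate (3,1): mult=1, new row 3: (0, 0, 4, 12); set L[3][1]=1
k=2: U[2][2]=6
  eliminate (3,2): mult=5, new row 3: (0, 0, 0, 10); set L[3][2]=5

L[3][1] = 1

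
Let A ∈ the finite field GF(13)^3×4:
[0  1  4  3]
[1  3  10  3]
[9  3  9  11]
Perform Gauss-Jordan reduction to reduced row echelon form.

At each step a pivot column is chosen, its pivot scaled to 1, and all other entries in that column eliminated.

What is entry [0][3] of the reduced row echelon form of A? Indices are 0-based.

M[0][3] = 11

pivot(0,0): swap R0↔R1
pivot(0,0)=1: scale R0 → (1, 3, 10, 3)
  clear (2,0): R2 −= (9)R0 → (0, 2, 10, 10)
pivot(1,1)=1: scale R1 → (0, 1, 4, 3)
  clear (0,1): R0 −= (3)R1 → (1, 0, 11, 7)
  clear (2,1): R2 −= (2)R1 → (0, 0, 2, 4)
pivot(2,2)=2: scale R2 → (0, 0, 1, 2)
  clear (0,2): R0 −= (11)R2 → (1, 0, 0, 11)
  clear (1,2): R1 −= (4)R2 → (0, 1, 0, 8)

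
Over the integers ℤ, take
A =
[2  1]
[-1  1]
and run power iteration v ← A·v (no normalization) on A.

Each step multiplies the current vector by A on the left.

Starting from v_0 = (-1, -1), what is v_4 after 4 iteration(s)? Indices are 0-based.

v_4 = (-9, 18)

v_0 = (-1, -1).
v_1 = A·v_0 = (-3, 0).
v_2 = A·v_1 = (-6, 3).
v_3 = A·v_2 = (-9, 9).
v_4 = A·v_3 = (-9, 18).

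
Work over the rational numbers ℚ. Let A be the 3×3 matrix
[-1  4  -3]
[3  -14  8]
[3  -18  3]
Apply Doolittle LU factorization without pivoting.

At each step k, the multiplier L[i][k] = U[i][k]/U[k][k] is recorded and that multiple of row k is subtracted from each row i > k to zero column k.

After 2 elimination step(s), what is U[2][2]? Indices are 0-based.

[col 0] pivot -1
  R1 -= -3*R0 → (0, -2, -1)  (L[1][0] := -3)
  R2 -= -3*R0 → (0, -6, -6)  (L[2][0] := -3)
[col 1] pivot -2
  R2 -= 3*R1 → (0, 0, -3)  (L[2][1] := 3)

U[2][2] = -3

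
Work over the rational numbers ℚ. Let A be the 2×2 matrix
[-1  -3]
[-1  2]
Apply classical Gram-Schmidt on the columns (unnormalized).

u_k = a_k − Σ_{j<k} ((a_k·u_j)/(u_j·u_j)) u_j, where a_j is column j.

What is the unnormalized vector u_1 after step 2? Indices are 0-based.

Step 1: u_0 = a_0 = (-1, -1).
Step 2: u_1 = a_1 − (1/2)·u_0 = (-5/2, 5/2).

u_1 = (-5/2, 5/2)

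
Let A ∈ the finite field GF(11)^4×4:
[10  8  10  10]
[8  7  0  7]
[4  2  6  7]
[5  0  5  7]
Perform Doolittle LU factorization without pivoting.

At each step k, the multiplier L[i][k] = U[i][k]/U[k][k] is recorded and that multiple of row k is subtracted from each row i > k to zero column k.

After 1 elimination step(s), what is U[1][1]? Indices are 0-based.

[col 0] pivot 10
  R1 -= 3*R0 → (0, 5, 3, 10)  (L[1][0] := 3)
  R2 -= 7*R0 → (0, 1, 2, 3)  (L[2][0] := 7)
  R3 -= 6*R0 → (0, 7, 0, 2)  (L[3][0] := 6)

U[1][1] = 5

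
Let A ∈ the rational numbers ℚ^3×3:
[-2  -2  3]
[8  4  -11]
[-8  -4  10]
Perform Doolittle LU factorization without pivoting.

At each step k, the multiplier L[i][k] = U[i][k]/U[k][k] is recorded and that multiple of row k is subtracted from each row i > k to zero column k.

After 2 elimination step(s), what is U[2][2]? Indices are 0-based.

k=0: U[0][0]=-2
  eliminate (1,0): mult=-4, new row 1: (0, -4, 1); set L[1][0]=-4
  eliminate (2,0): mult=4, new row 2: (0, 4, -2); set L[2][0]=4
k=1: U[1][1]=-4
  eliminate (2,1): mult=-1, new row 2: (0, 0, -1); set L[2][1]=-1

U[2][2] = -1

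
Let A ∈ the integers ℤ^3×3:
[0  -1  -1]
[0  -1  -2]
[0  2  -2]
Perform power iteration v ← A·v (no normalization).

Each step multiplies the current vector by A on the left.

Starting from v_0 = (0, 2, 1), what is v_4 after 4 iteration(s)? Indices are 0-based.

v_4 = (-48, -72, 0)

v_0 = (0, 2, 1).
v_1 = A·v_0 = (-3, -4, 2).
v_2 = A·v_1 = (2, 0, -12).
v_3 = A·v_2 = (12, 24, 24).
v_4 = A·v_3 = (-48, -72, 0).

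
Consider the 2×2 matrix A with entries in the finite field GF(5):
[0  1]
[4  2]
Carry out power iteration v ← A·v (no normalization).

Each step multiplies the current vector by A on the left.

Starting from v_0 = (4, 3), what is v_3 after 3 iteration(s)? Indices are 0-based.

v_3 = (1, 0)

v_0 = (4, 3).
v_1 = A·v_0 = (3, 2).
v_2 = A·v_1 = (2, 1).
v_3 = A·v_2 = (1, 0).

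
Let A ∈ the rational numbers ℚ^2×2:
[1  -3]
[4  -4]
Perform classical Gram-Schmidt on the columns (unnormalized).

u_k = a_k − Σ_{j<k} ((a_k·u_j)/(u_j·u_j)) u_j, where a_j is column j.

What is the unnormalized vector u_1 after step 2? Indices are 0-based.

u_1 = (-32/17, 8/17)

Step 1: u_0 = a_0 = (1, 4).
Step 2: u_1 = a_1 − (-19/17)·u_0 = (-32/17, 8/17).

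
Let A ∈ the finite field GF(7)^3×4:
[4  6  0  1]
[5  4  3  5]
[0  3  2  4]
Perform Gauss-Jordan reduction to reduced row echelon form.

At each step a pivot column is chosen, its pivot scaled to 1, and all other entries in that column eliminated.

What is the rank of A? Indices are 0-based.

pivot(0,0)=4: scale R0 → (1, 5, 0, 2)
  clear (1,0): R1 −= (5)R0 → (0, 0, 3, 2)
pivot(1,1): swap R1↔R2
pivot(1,1)=3: scale R1 → (0, 1, 3, 6)
  clear (0,1): R0 −= (5)R1 → (1, 0, 6, 0)
pivot(2,2)=3: scale R2 → (0, 0, 1, 3)
  clear (0,2): R0 −= (6)R2 → (1, 0, 0, 3)
  clear (1,2): R1 −= (3)R2 → (0, 1, 0, 4)

rank = 3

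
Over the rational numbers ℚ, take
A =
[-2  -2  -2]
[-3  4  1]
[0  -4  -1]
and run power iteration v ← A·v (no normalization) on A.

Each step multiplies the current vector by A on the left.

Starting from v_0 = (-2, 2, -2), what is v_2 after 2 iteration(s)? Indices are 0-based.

v_2 = (-20, 30, -42)

v_0 = (-2, 2, -2).
v_1 = A·v_0 = (4, 12, -6).
v_2 = A·v_1 = (-20, 30, -42).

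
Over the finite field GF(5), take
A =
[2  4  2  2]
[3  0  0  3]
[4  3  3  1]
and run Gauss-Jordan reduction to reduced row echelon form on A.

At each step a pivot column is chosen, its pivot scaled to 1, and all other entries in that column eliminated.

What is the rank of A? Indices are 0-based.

pivot(0,0)=2: scale R0 → (1, 2, 1, 1)
  clear (1,0): R1 −= (3)R0 → (0, 4, 2, 0)
  clear (2,0): R2 −= (4)R0 → (0, 0, 4, 2)
pivot(1,1)=4: scale R1 → (0, 1, 3, 0)
  clear (0,1): R0 −= (2)R1 → (1, 0, 0, 1)
pivot(2,2)=4: scale R2 → (0, 0, 1, 3)
  clear (1,2): R1 −= (3)R2 → (0, 1, 0, 1)

rank = 3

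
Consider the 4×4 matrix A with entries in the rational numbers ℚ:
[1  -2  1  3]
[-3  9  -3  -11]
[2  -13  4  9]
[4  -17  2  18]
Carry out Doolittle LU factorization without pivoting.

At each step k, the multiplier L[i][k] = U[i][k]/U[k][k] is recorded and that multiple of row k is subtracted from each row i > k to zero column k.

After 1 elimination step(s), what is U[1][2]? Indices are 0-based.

k=0: U[0][0]=1
  eliminate (1,0): mult=-3, new row 1: (0, 3, 0, -2); set L[1][0]=-3
  eliminate (2,0): mult=2, new row 2: (0, -9, 2, 3); set L[2][0]=2
  eliminate (3,0): mult=4, new row 3: (0, -9, -2, 6); set L[3][0]=4

U[1][2] = 0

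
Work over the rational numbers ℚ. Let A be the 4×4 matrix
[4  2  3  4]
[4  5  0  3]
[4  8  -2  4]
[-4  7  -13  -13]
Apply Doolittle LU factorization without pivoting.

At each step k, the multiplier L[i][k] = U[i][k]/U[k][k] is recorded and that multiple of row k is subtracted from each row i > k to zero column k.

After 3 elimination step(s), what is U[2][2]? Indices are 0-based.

[col 0] pivot 4
  R1 -= 1*R0 → (0, 3, -3, -1)  (L[1][0] := 1)
  R2 -= 1*R0 → (0, 6, -5, 0)  (L[2][0] := 1)
  R3 -= -1*R0 → (0, 9, -10, -9)  (L[3][0] := -1)
[col 1] pivot 3
  R2 -= 2*R1 → (0, 0, 1, 2)  (L[2][1] := 2)
  R3 -= 3*R1 → (0, 0, -1, -6)  (L[3][1] := 3)
[col 2] pivot 1
  R3 -= -1*R2 → (0, 0, 0, -4)  (L[3][2] := -1)

U[2][2] = 1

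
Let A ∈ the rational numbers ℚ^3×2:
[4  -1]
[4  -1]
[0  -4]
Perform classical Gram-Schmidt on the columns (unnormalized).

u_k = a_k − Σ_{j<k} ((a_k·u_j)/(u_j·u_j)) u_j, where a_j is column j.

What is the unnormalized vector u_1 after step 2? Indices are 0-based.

Step 1: u_0 = a_0 = (4, 4, 0).
Step 2: u_1 = a_1 − (-1/4)·u_0 = (0, 0, -4).

u_1 = (0, 0, -4)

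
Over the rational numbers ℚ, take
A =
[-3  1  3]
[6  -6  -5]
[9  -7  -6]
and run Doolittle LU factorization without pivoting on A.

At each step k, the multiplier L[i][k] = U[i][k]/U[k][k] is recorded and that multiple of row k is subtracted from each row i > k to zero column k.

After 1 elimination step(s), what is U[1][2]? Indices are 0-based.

Step 1: pivot at (0,0) is -3.
  row1 ← row1 − (-2)·row0  ⇒  L[1][0]=-2, U row1=(0, -4, 1)
  row2 ← row2 − (-3)·row0  ⇒  L[2][0]=-3, U row2=(0, -4, 3)

U[1][2] = 1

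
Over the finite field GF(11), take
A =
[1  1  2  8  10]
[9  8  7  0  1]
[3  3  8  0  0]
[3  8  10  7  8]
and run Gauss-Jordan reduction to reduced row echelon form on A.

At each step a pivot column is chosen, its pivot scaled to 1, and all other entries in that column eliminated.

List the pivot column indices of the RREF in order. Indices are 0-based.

step 1: normalize row 0 (÷1) = (1, 1, 2, 8, 10)
  row 1: subtract 9×row0 = (0, 10, 0, 5, 10)
  row 2: subtract 3×row0 = (0, 0, 2, 9, 3)
  row 3: subtract 3×row0 = (0, 5, 4, 5, 0)
step 2: normalize row 1 (÷10) = (0, 1, 0, 6, 1)
  row 0: subtract 1×row1 = (1, 0, 2, 2, 9)
  row 3: subtract 5×row1 = (0, 0, 4, 8, 6)
step 3: normalize row 2 (÷2) = (0, 0, 1, 10, 7)
  row 0: subtract 2×row2 = (1, 0, 0, 4, 6)
  row 3: subtract 4×row2 = (0, 0, 0, 1, 0)
step 4: normalize row 3 (÷1) = (0, 0, 0, 1, 0)
  row 0: subtract 4×row3 = (1, 0, 0, 0, 6)
  row 1: subtract 6×row3 = (0, 1, 0, 0, 1)
  row 2: subtract 10×row3 = (0, 0, 1, 0, 7)

pivot columns: 0, 1, 2, 3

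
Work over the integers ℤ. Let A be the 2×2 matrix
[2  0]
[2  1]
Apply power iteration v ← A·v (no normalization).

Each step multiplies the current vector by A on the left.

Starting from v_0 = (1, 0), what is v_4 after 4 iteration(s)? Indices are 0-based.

v_0 = (1, 0).
v_1 = A·v_0 = (2, 2).
v_2 = A·v_1 = (4, 6).
v_3 = A·v_2 = (8, 14).
v_4 = A·v_3 = (16, 30).

v_4 = (16, 30)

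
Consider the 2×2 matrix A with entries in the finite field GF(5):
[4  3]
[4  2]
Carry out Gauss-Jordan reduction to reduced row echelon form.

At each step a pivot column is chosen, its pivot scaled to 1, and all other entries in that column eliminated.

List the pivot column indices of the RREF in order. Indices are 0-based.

pivot columns: 0, 1

[1] R0 /= 4  ⇒  (1, 2)
     R1 -= 4·R0  ⇒  (0, 4)
[2] R1 /= 4  ⇒  (0, 1)
     R0 -= 2·R1  ⇒  (1, 0)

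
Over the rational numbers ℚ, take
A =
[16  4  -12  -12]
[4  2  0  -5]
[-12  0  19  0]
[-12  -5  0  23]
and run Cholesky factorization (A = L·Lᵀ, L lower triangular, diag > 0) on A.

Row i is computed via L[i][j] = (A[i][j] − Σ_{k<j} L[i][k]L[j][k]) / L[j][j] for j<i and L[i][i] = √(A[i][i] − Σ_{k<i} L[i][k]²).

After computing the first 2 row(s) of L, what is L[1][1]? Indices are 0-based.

L[1][1] = 1

Step 1: L[0][0] = √(16) = 4.
  L[1][0] = (4) / L[0][0] = 1.
Step 2: L[1][1] = √(1) = 1.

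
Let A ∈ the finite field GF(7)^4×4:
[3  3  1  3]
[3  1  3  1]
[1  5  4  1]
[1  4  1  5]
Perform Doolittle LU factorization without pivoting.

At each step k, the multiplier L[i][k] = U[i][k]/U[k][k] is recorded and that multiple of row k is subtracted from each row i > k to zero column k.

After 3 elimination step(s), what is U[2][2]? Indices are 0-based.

U[2][2] = 3

[col 0] pivot 3
  R1 -= 1*R0 → (0, 5, 2, 5)  (L[1][0] := 1)
  R2 -= 5*R0 → (0, 4, 6, 0)  (L[2][0] := 5)
  R3 -= 5*R0 → (0, 3, 3, 4)  (L[3][0] := 5)
[col 1] pivot 5
  R2 -= 5*R1 → (0, 0, 3, 3)  (L[2][1] := 5)
  R3 -= 2*R1 → (0, 0, 6, 1)  (L[3][1] := 2)
[col 2] pivot 3
  R3 -= 2*R2 → (0, 0, 0, 2)  (L[3][2] := 2)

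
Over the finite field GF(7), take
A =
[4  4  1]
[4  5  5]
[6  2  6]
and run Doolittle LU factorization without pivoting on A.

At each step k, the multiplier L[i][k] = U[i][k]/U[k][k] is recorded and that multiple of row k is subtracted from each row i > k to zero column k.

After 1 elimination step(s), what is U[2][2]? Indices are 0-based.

[col 0] pivot 4
  R1 -= 1*R0 → (0, 1, 4)  (L[1][0] := 1)
  R2 -= 5*R0 → (0, 3, 1)  (L[2][0] := 5)

U[2][2] = 1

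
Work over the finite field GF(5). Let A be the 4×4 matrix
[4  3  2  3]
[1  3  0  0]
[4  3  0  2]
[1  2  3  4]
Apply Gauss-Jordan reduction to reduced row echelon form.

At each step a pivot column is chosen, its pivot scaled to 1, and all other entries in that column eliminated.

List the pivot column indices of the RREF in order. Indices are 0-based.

[1] R0 /= 4  ⇒  (1, 2, 3, 2)
     R1 -= 1·R0  ⇒  (0, 1, 2, 3)
     R2 -= 4·R0  ⇒  (0, 0, 3, 4)
     R3 -= 1·R0  ⇒  (0, 0, 0, 2)
[2] R1 /= 1  ⇒  (0, 1, 2, 3)
     R0 -= 2·R1  ⇒  (1, 0, 4, 1)
[3] R2 /= 3  ⇒  (0, 0, 1, 3)
     R0 -= 4·R2  ⇒  (1, 0, 0, 4)
     R1 -= 2·R2  ⇒  (0, 1, 0, 2)
[4] R3 /= 2  ⇒  (0, 0, 0, 1)
     R0 -= 4·R3  ⇒  (1, 0, 0, 0)
     R1 -= 2·R3  ⇒  (0, 1, 0, 0)
     R2 -= 3·R3  ⇒  (0, 0, 1, 0)

pivot columns: 0, 1, 2, 3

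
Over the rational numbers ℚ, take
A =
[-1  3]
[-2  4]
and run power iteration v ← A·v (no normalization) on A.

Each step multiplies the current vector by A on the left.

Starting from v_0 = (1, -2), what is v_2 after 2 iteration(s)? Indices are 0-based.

v_0 = (1, -2).
v_1 = A·v_0 = (-7, -10).
v_2 = A·v_1 = (-23, -26).

v_2 = (-23, -26)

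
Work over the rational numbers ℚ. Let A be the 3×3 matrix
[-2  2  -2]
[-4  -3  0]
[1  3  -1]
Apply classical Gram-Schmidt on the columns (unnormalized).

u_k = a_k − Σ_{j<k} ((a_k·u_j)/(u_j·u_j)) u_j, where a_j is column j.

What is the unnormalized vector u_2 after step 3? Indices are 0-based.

u_2 = (-36/341, 32/341, 56/341)

Step 1: u_0 = a_0 = (-2, -4, 1).
Step 2: u_1 = a_1 − (11/21)·u_0 = (64/21, -19/21, 52/21).
Step 3: u_2 = a_2 − (1/7)·u_0 − (-180/341)·u_1 = (-36/341, 32/341, 56/341).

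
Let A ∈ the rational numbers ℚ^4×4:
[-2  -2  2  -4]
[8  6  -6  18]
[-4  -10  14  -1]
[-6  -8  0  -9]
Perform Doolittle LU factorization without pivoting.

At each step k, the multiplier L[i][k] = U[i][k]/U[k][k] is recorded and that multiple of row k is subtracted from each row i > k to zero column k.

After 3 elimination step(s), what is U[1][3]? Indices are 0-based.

U[1][3] = 2

k=0: U[0][0]=-2
  eliminate (1,0): mult=-4, new row 1: (0, -2, 2, 2); set L[1][0]=-4
  eliminate (2,0): mult=2, new row 2: (0, -6, 10, 7); set L[2][0]=2
  eliminate (3,0): mult=3, new row 3: (0, -2, -6, 3); set L[3][0]=3
k=1: U[1][1]=-2
  eliminate (2,1): mult=3, new row 2: (0, 0, 4, 1); set L[2][1]=3
  eliminate (3,1): mult=1, new row 3: (0, 0, -8, 1); set L[3][1]=1
k=2: U[2][2]=4
  eliminate (3,2): mult=-2, new row 3: (0, 0, 0, 3); set L[3][2]=-2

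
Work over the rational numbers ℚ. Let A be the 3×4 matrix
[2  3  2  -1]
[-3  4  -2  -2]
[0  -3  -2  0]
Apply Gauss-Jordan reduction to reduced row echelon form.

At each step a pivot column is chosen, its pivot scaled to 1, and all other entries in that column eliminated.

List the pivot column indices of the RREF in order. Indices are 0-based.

pivot columns: 0, 1, 2

[1] R0 /= 2  ⇒  (1, 3/2, 1, -1/2)
     R1 -= -3·R0  ⇒  (0, 17/2, 1, -7/2)
[2] R1 /= 17/2  ⇒  (0, 1, 2/17, -7/17)
     R0 -= 3/2·R1  ⇒  (1, 0, 14/17, 2/17)
     R2 -= -3·R1  ⇒  (0, 0, -28/17, -21/17)
[3] R2 /= -28/17  ⇒  (0, 0, 1, 3/4)
     R0 -= 14/17·R2  ⇒  (1, 0, 0, -1/2)
     R1 -= 2/17·R2  ⇒  (0, 1, 0, -1/2)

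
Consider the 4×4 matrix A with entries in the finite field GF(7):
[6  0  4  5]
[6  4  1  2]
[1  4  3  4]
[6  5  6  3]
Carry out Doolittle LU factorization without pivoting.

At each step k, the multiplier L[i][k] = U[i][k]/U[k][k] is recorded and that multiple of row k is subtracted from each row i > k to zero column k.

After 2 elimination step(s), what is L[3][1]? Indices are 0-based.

[col 0] pivot 6
  R1 -= 1*R0 → (0, 4, 4, 4)  (L[1][0] := 1)
  R2 -= 6*R0 → (0, 4, 0, 2)  (L[2][0] := 6)
  R3 -= 1*R0 → (0, 5, 2, 5)  (L[3][0] := 1)
[col 1] pivot 4
  R2 -= 1*R1 → (0, 0, 3, 5)  (L[2][1] := 1)
  R3 -= 3*R1 → (0, 0, 4, 0)  (L[3][1] := 3)

L[3][1] = 3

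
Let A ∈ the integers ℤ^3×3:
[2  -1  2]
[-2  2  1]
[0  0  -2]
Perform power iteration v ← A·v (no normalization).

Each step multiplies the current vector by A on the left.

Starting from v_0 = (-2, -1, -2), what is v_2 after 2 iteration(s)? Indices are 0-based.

v_0 = (-2, -1, -2).
v_1 = A·v_0 = (-7, 0, 4).
v_2 = A·v_1 = (-6, 18, -8).

v_2 = (-6, 18, -8)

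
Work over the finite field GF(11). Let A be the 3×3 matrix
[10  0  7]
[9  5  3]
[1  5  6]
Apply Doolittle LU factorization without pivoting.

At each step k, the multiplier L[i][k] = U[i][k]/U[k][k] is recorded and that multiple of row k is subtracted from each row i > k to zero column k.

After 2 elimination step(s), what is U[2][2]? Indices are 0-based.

[col 0] pivot 10
  R1 -= 2*R0 → (0, 5, 0)  (L[1][0] := 2)
  R2 -= 10*R0 → (0, 5, 2)  (L[2][0] := 10)
[col 1] pivot 5
  R2 -= 1*R1 → (0, 0, 2)  (L[2][1] := 1)

U[2][2] = 2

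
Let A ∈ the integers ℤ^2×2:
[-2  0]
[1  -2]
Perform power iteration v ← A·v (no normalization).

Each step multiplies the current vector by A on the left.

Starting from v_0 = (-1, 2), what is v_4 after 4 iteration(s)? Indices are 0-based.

v_4 = (-16, 64)

v_0 = (-1, 2).
v_1 = A·v_0 = (2, -5).
v_2 = A·v_1 = (-4, 12).
v_3 = A·v_2 = (8, -28).
v_4 = A·v_3 = (-16, 64).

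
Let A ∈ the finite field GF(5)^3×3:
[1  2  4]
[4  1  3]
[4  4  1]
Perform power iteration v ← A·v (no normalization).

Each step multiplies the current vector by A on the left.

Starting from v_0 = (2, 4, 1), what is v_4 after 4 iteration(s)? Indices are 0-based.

v_4 = (4, 3, 1)

v_0 = (2, 4, 1).
v_1 = A·v_0 = (4, 0, 0).
v_2 = A·v_1 = (4, 1, 1).
v_3 = A·v_2 = (0, 0, 1).
v_4 = A·v_3 = (4, 3, 1).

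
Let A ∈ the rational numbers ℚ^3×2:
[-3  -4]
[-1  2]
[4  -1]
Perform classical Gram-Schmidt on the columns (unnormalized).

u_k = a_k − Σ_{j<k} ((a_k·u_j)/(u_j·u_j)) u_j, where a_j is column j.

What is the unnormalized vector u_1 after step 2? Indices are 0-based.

u_1 = (-43/13, 29/13, -25/13)

Step 1: u_0 = a_0 = (-3, -1, 4).
Step 2: u_1 = a_1 − (3/13)·u_0 = (-43/13, 29/13, -25/13).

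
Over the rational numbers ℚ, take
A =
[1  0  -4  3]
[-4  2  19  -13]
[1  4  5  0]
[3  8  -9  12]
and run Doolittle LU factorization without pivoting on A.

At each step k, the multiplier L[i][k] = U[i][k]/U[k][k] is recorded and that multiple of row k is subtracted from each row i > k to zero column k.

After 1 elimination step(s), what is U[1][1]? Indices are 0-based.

Step 1: pivot at (0,0) is 1.
  row1 ← row1 − (-4)·row0  ⇒  L[1][0]=-4, U row1=(0, 2, 3, -1)
  row2 ← row2 − (1)·row0  ⇒  L[2][0]=1, U row2=(0, 4, 9, -3)
  row3 ← row3 − (3)·row0  ⇒  L[3][0]=3, U row3=(0, 8, 3, 3)

U[1][1] = 2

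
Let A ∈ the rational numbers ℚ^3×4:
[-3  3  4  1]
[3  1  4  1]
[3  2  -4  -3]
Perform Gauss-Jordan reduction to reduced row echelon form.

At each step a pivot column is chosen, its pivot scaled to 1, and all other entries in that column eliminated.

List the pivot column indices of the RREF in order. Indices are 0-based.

pivot columns: 0, 1, 2

pivot(0,0)=-3: scale R0 → (1, -1, -4/3, -1/3)
  clear (1,0): R1 −= (3)R0 → (0, 4, 8, 2)
  clear (2,0): R2 −= (3)R0 → (0, 5, 0, -2)
pivot(1,1)=4: scale R1 → (0, 1, 2, 1/2)
  clear (0,1): R0 −= (-1)R1 → (1, 0, 2/3, 1/6)
  clear (2,1): R2 −= (5)R1 → (0, 0, -10, -9/2)
pivot(2,2)=-10: scale R2 → (0, 0, 1, 9/20)
  clear (0,2): R0 −= (2/3)R2 → (1, 0, 0, -2/15)
  clear (1,2): R1 −= (2)R2 → (0, 1, 0, -2/5)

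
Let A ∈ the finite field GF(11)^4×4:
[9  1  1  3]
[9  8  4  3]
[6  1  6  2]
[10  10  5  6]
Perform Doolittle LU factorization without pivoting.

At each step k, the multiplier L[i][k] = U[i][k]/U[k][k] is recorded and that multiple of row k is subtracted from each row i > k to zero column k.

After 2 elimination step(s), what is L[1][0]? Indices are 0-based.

L[1][0] = 1

k=0: U[0][0]=9
  eliminate (1,0): mult=1, new row 1: (0, 7, 3, 0); set L[1][0]=1
  eliminate (2,0): mult=8, new row 2: (0, 4, 9, 0); set L[2][0]=8
  eliminate (3,0): mult=6, new row 3: (0, 4, 10, 10); set L[3][0]=6
k=1: U[1][1]=7
  eliminate (2,1): mult=10, new row 2: (0, 0, 1, 0); set L[2][1]=10
  eliminate (3,1): mult=10, new row 3: (0, 0, 2, 10); set L[3][1]=10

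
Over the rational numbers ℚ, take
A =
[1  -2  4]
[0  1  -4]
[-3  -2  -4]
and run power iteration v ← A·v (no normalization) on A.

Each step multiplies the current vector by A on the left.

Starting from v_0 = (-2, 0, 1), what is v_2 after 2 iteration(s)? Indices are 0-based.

v_0 = (-2, 0, 1).
v_1 = A·v_0 = (2, -4, 2).
v_2 = A·v_1 = (18, -12, -6).

v_2 = (18, -12, -6)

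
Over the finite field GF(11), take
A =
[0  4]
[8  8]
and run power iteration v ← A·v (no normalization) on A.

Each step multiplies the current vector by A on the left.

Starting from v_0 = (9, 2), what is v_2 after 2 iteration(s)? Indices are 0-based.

v_2 = (0, 9)

v_0 = (9, 2).
v_1 = A·v_0 = (8, 0).
v_2 = A·v_1 = (0, 9).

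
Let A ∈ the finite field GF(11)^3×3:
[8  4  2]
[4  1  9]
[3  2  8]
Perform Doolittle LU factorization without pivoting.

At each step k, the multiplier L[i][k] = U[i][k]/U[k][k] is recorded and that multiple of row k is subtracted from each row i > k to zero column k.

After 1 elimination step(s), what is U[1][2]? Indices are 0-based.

U[1][2] = 8

[col 0] pivot 8
  R1 -= 6*R0 → (0, 10, 8)  (L[1][0] := 6)
  R2 -= 10*R0 → (0, 6, 10)  (L[2][0] := 10)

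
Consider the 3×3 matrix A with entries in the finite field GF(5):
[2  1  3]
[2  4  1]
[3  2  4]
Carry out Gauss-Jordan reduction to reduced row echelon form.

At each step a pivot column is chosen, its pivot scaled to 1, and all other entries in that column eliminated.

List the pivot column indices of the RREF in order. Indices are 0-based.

[1] R0 /= 2  ⇒  (1, 3, 4)
     R1 -= 2·R0  ⇒  (0, 3, 3)
     R2 -= 3·R0  ⇒  (0, 3, 2)
[2] R1 /= 3  ⇒  (0, 1, 1)
     R0 -= 3·R1  ⇒  (1, 0, 1)
     R2 -= 3·R1  ⇒  (0, 0, 4)
[3] R2 /= 4  ⇒  (0, 0, 1)
     R0 -= 1·R2  ⇒  (1, 0, 0)
     R1 -= 1·R2  ⇒  (0, 1, 0)

pivot columns: 0, 1, 2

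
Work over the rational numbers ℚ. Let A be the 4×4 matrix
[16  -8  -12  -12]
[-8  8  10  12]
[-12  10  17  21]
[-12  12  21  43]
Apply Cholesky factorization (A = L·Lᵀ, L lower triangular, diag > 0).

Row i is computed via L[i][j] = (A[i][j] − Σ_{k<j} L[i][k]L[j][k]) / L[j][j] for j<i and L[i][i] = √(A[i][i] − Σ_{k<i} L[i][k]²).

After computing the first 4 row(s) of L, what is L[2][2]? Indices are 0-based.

L[2][2] = 2

Step 1: L[0][0] = √(16) = 4.
  L[1][0] = (-8) / L[0][0] = -2.
Step 2: L[1][1] = √(4) = 2.
  L[2][0] = (-12) / L[0][0] = -3.
  L[2][1] = (4) / L[1][1] = 2.
Step 3: L[2][2] = √(4) = 2.
  L[3][0] = (-12) / L[0][0] = -3.
  L[3][1] = (6) / L[1][1] = 3.
  L[3][2] = (6) / L[2][2] = 3.
Step 4: L[3][3] = √(16) = 4.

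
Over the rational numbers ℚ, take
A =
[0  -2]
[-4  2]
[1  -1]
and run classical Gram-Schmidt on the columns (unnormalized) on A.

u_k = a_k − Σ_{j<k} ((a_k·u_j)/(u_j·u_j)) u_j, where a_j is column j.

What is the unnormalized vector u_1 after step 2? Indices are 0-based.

Step 1: u_0 = a_0 = (0, -4, 1).
Step 2: u_1 = a_1 − (-9/17)·u_0 = (-2, -2/17, -8/17).

u_1 = (-2, -2/17, -8/17)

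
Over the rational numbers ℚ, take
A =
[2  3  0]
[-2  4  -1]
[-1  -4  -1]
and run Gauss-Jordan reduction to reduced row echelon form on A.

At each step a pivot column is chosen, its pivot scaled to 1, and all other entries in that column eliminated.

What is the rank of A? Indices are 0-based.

[1] R0 /= 2  ⇒  (1, 3/2, 0)
     R1 -= -2·R0  ⇒  (0, 7, -1)
     R2 -= -1·R0  ⇒  (0, -5/2, -1)
[2] R1 /= 7  ⇒  (0, 1, -1/7)
     R0 -= 3/2·R1  ⇒  (1, 0, 3/14)
     R2 -= -5/2·R1  ⇒  (0, 0, -19/14)
[3] R2 /= -19/14  ⇒  (0, 0, 1)
     R0 -= 3/14·R2  ⇒  (1, 0, 0)
     R1 -= -1/7·R2  ⇒  (0, 1, 0)

rank = 3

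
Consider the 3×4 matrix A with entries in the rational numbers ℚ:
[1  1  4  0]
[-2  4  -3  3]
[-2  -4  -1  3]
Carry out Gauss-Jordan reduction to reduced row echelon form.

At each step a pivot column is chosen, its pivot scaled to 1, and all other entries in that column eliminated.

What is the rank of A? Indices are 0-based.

[1] R0 /= 1  ⇒  (1, 1, 4, 0)
     R1 -= -2·R0  ⇒  (0, 6, 5, 3)
     R2 -= -2·R0  ⇒  (0, -2, 7, 3)
[2] R1 /= 6  ⇒  (0, 1, 5/6, 1/2)
     R0 -= 1·R1  ⇒  (1, 0, 19/6, -1/2)
     R2 -= -2·R1  ⇒  (0, 0, 26/3, 4)
[3] R2 /= 26/3  ⇒  (0, 0, 1, 6/13)
     R0 -= 19/6·R2  ⇒  (1, 0, 0, -51/26)
     R1 -= 5/6·R2  ⇒  (0, 1, 0, 3/26)

rank = 3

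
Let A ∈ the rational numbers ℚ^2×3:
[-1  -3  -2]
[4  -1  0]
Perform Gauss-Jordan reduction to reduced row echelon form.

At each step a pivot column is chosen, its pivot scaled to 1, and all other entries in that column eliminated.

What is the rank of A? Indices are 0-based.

[1] R0 /= -1  ⇒  (1, 3, 2)
     R1 -= 4·R0  ⇒  (0, -13, -8)
[2] R1 /= -13  ⇒  (0, 1, 8/13)
     R0 -= 3·R1  ⇒  (1, 0, 2/13)

rank = 2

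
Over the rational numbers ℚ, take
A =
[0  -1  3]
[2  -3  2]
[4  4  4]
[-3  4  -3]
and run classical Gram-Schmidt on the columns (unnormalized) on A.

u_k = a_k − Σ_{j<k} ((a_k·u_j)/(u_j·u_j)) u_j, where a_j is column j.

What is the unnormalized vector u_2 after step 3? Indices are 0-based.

u_2 = (3555/1214, -249/1214, 186/607, 165/607)

Step 1: u_0 = a_0 = (0, 2, 4, -3).
Step 2: u_1 = a_1 − (-2/29)·u_0 = (-1, -83/29, 124/29, 110/29).
Step 3: u_2 = a_2 − (1)·u_0 − (-87/1214)·u_1 = (3555/1214, -249/1214, 186/607, 165/607).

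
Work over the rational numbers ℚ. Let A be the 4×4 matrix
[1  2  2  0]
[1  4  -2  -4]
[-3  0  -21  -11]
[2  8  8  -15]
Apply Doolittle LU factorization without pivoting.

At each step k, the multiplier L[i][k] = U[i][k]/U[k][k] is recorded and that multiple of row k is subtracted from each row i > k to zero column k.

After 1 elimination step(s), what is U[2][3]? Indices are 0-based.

[col 0] pivot 1
  R1 -= 1*R0 → (0, 2, -4, -4)  (L[1][0] := 1)
  R2 -= -3*R0 → (0, 6, -15, -11)  (L[2][0] := -3)
  R3 -= 2*R0 → (0, 4, 4, -15)  (L[3][0] := 2)

U[2][3] = -11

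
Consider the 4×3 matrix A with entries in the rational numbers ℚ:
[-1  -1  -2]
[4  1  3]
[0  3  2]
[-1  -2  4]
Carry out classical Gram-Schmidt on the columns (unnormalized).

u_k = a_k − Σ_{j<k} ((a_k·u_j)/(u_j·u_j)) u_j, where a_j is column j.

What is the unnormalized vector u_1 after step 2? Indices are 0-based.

u_1 = (-11/18, -5/9, 3, -29/18)

Step 1: u_0 = a_0 = (-1, 4, 0, -1).
Step 2: u_1 = a_1 − (7/18)·u_0 = (-11/18, -5/9, 3, -29/18).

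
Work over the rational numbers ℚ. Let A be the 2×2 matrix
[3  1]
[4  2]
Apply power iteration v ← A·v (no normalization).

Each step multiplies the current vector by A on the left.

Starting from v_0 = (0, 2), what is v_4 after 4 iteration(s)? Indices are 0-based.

v_0 = (0, 2).
v_1 = A·v_0 = (2, 4).
v_2 = A·v_1 = (10, 16).
v_3 = A·v_2 = (46, 72).
v_4 = A·v_3 = (210, 328).

v_4 = (210, 328)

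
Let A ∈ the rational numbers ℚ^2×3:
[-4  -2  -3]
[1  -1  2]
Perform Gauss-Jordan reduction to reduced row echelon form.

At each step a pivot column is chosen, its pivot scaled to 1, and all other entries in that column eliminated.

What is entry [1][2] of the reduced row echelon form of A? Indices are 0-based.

pivot(0,0)=-4: scale R0 → (1, 1/2, 3/4)
  clear (1,0): R1 −= (1)R0 → (0, -3/2, 5/4)
pivot(1,1)=-3/2: scale R1 → (0, 1, -5/6)
  clear (0,1): R0 −= (1/2)R1 → (1, 0, 7/6)

M[1][2] = -5/6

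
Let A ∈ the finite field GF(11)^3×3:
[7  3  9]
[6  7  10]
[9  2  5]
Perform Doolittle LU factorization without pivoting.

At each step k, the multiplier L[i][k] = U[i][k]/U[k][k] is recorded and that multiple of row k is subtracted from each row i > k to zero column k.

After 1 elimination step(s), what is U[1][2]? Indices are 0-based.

U[1][2] = 7

Step 1: pivot at (0,0) is 7.
  row1 ← row1 − (4)·row0  ⇒  L[1][0]=4, U row1=(0, 6, 7)
  row2 ← row2 − (6)·row0  ⇒  L[2][0]=6, U row2=(0, 6, 6)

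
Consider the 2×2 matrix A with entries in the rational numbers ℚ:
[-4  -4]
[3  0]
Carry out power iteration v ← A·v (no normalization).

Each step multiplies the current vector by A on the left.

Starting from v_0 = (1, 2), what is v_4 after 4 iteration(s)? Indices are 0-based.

v_0 = (1, 2).
v_1 = A·v_0 = (-12, 3).
v_2 = A·v_1 = (36, -36).
v_3 = A·v_2 = (0, 108).
v_4 = A·v_3 = (-432, 0).

v_4 = (-432, 0)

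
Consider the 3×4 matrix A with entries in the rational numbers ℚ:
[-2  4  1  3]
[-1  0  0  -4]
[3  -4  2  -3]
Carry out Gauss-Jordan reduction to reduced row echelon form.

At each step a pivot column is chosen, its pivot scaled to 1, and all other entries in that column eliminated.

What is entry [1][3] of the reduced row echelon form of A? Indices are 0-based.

[1] R0 /= -2  ⇒  (1, -2, -1/2, -3/2)
     R1 -= -1·R0  ⇒  (0, -2, -1/2, -11/2)
     R2 -= 3·R0  ⇒  (0, 2, 7/2, 3/2)
[2] R1 /= -2  ⇒  (0, 1, 1/4, 11/4)
     R0 -= -2·R1  ⇒  (1, 0, 0, 4)
     R2 -= 2·R1  ⇒  (0, 0, 3, -4)
[3] R2 /= 3  ⇒  (0, 0, 1, -4/3)
     R1 -= 1/4·R2  ⇒  (0, 1, 0, 37/12)

M[1][3] = 37/12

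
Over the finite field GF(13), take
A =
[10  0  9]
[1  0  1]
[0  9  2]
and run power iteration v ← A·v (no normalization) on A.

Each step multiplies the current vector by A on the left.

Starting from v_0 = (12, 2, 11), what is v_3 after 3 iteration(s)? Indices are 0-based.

v_0 = (12, 2, 11).
v_1 = A·v_0 = (11, 10, 1).
v_2 = A·v_1 = (2, 12, 1).
v_3 = A·v_2 = (3, 3, 6).

v_3 = (3, 3, 6)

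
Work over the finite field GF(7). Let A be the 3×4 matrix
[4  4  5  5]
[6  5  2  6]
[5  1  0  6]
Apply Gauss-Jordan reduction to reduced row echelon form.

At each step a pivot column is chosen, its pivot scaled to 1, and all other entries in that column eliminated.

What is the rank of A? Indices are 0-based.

rank = 3

step 1: normalize row 0 (÷4) = (1, 1, 3, 3)
  row 1: subtract 6×row0 = (0, 6, 5, 2)
  row 2: subtract 5×row0 = (0, 3, 6, 5)
step 2: normalize row 1 (÷6) = (0, 1, 2, 5)
  row 0: subtract 1×row1 = (1, 0, 1, 5)
  row 2: subtract 3×row1 = (0, 0, 0, 4)
skip col 2 (zero from row 2)
step 3: normalize row 2 (÷4) = (0, 0, 0, 1)
  row 0: subtract 5×row2 = (1, 0, 1, 0)
  row 1: subtract 5×row2 = (0, 1, 2, 0)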